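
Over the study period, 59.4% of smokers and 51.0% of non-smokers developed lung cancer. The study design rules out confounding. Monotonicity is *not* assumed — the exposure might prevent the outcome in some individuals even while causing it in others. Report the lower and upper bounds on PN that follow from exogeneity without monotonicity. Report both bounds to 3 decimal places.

0.141 ≤ PN ≤ 0.825

p₁ = 0.594, p₀ = 0.51.
Under exogeneity alone the bounds on PN are max{0,(p₁−p₀)/p₁} ≤ PN ≤ min{1,(1−p₀)/p₁}.
  lower = (p₁ − p₀)/p₁ = 0.084 / 0.594 ≈ 0.1414
  upper = min{1, (1 − p₀)/p₁} = 0.49 / 0.594 ≈ 0.8249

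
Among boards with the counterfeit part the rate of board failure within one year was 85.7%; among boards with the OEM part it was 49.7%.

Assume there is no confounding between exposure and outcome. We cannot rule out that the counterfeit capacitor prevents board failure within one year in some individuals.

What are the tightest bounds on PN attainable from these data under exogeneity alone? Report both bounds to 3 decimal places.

p₁ = 0.857, p₀ = 0.497.
Under exogeneity alone the bounds on PN are max{0,(p₁−p₀)/p₁} ≤ PN ≤ min{1,(1−p₀)/p₁}.
  lower = (p₁ − p₀)/p₁ = 0.36 / 0.857 ≈ 0.4201
  upper = min{1, (1 − p₀)/p₁} = 0.503 / 0.857 ≈ 0.5869

0.420 ≤ PN ≤ 0.587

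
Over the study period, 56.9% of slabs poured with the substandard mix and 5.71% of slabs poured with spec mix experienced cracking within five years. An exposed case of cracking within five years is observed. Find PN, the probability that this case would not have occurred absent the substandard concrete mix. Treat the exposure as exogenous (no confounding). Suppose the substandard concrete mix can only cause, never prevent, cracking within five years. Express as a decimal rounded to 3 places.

PN ≈ 0.900

p₁ = 0.569, p₀ = 0.0571.
Under exogeneity and monotonicity, PN = (p₁ − p₀) / p₁.
PN = (0.569 − 0.0571) / 0.569 = 0.5119 / 0.569 ≈ 0.8996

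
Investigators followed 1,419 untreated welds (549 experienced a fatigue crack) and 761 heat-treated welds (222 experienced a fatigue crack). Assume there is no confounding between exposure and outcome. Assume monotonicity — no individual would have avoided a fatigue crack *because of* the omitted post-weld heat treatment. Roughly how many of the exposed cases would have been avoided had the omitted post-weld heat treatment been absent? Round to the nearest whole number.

about 135 cases

p₁ = P(outcome | exposed) = 549/1419 = 0.38689
p₀ = P(outcome | unexposed) = 222/761 = 0.29172
PN = (p₁ − p₀)/p₁ = (0.38689 − 0.29172) / 0.38689 ≈ 0.24599.
Attributable cases ≈ PN × (exposed cases) = 0.24599 × 549 ≈ 135.05.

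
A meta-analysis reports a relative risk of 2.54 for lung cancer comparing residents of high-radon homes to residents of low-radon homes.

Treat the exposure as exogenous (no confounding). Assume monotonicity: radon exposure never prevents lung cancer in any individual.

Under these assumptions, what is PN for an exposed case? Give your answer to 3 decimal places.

PN ≈ 0.606

Under exogeneity and monotonicity, PN = (RR − 1) / RR = 1 − 1/RR.
PN = (2.54 − 1) / 2.54 = 1.54 / 2.54 ≈ 0.6063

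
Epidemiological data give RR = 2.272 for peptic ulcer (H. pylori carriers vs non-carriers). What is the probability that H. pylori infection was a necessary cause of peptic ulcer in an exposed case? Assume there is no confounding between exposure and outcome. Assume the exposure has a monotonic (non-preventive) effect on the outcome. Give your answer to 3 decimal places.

Under exogeneity and monotonicity, PN = (RR − 1) / RR = 1 − 1/RR.
PN = (2.272 − 1) / 2.272 = 1.272 / 2.272 ≈ 0.5599

PN ≈ 0.560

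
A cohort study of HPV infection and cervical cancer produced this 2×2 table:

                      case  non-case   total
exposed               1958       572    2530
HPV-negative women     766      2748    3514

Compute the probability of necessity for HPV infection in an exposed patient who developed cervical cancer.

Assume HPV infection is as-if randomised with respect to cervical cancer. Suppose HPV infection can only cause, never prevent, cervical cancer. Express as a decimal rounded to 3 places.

PN ≈ 0.718

p₁ = P(outcome | exposed) = 1958/2530 = 0.77391
p₀ = P(outcome | unexposed) = 766/3514 = 0.21799
Under exogeneity and monotonicity, PN = (p₁ − p₀) / p₁.
PN = (0.77391 − 0.21799) / 0.77391 = 0.55593 / 0.77391 ≈ 0.7183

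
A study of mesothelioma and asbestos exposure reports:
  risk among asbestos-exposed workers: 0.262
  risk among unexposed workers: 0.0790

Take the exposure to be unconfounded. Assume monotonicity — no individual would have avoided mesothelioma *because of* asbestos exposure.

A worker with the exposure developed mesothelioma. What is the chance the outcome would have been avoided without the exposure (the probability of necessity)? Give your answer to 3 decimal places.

PN ≈ 0.698

Let p₁ = 0.262, p₀ = 0.079.
Under exogeneity and monotonicity, PN = (p₁ − p₀) / p₁.
PN = (0.262 − 0.079) / 0.262 = 0.183 / 0.262 ≈ 0.6985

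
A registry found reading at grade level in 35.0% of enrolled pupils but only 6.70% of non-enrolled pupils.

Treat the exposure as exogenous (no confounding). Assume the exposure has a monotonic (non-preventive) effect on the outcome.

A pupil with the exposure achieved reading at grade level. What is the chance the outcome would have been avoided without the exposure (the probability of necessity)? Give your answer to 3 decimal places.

PN ≈ 0.809

p₁ = 0.35, p₀ = 0.067.
Under exogeneity and monotonicity, PN = (p₁ − p₀) / p₁.
PN = (0.35 − 0.067) / 0.35 = 0.283 / 0.35 ≈ 0.8086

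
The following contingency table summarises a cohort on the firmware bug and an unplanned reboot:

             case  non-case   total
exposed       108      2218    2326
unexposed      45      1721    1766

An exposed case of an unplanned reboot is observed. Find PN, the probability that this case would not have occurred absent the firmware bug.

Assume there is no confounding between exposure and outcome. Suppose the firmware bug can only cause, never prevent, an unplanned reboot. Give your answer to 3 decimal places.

PN ≈ 0.451

p₁ = P(outcome | exposed) = 108/2326 = 0.046432
p₀ = P(outcome | unexposed) = 45/1766 = 0.025481
Under exogeneity and monotonicity, PN = (p₁ − p₀) / p₁.
PN = (0.046432 − 0.025481) / 0.046432 = 0.02095 / 0.046432 ≈ 0.4512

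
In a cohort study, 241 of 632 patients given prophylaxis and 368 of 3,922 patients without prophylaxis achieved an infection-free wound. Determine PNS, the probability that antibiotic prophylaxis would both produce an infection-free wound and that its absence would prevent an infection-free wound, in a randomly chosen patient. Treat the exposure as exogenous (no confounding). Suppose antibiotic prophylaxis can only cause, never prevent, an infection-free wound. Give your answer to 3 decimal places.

p₁ = P(outcome | exposed) = 241/632 = 0.38133
p₀ = P(outcome | unexposed) = 368/3922 = 0.09383
Under exogeneity and monotonicity, PNS = p₁ − p₀.
PNS = 0.38133 − 0.09383 = 0.2875

PNS ≈ 0.287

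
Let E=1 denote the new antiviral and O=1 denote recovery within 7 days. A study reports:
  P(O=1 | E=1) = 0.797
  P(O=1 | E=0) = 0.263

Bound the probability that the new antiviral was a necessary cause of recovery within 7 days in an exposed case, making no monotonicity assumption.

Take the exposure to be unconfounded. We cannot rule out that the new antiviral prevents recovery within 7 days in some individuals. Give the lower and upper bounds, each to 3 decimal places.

0.670 ≤ PN ≤ 0.925

Let p₁ = 0.797, p₀ = 0.263.
Under exogeneity alone the bounds on PN are max{0,(p₁−p₀)/p₁} ≤ PN ≤ min{1,(1−p₀)/p₁}.
  lower = (p₁ − p₀)/p₁ = 0.534 / 0.797 ≈ 0.6700
  upper = min{1, (1 − p₀)/p₁} = 0.737 / 0.797 ≈ 0.9247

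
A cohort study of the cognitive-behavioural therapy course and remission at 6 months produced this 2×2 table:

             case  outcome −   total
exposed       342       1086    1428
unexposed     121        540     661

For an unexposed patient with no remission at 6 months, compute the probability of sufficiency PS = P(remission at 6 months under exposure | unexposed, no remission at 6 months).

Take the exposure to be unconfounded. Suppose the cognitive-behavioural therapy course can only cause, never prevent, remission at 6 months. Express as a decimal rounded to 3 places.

p₁ = P(outcome | exposed) = 342/1428 = 0.2395
p₀ = P(outcome | unexposed) = 121/661 = 0.18306
Under exogeneity and monotonicity, PS = (p₁ − p₀)/(1 − p₀).
PS = (0.2395 − 0.18306) / 0.81694 ≈ 0.0691

PS ≈ 0.069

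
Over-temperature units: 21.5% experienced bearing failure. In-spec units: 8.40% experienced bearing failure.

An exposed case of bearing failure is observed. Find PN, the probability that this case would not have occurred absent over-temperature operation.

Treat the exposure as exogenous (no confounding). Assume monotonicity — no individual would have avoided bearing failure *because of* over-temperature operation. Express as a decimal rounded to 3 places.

PN ≈ 0.609

p₁ = 0.215, p₀ = 0.084.
Under exogeneity and monotonicity, PN = (p₁ − p₀) / p₁.
PN = (0.215 − 0.084) / 0.215 = 0.131 / 0.215 ≈ 0.6093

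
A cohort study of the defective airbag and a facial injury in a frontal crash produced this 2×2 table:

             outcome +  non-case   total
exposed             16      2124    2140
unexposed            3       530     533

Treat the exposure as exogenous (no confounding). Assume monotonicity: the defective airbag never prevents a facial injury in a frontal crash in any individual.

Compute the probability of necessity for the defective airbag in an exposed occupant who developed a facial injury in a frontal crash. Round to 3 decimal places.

p₁ = P(outcome | exposed) = 16/2140 = 0.0074766
p₀ = P(outcome | unexposed) = 3/533 = 0.0056285
Under exogeneity and monotonicity, PN = (p₁ − p₀)/p₁.
PN = (0.0074766 − 0.0056285) / 0.0074766 ≈ 0.2472

PN ≈ 0.247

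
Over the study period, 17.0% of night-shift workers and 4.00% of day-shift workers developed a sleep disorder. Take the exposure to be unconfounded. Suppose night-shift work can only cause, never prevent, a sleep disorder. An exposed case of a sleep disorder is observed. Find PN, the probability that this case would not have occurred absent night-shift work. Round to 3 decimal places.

PN ≈ 0.765

p₁ = 0.17, p₀ = 0.04.
Under exogeneity and monotonicity, PN = (p₁ − p₀) / p₁.
PN = (0.17 − 0.04) / 0.17 = 0.13 / 0.17 ≈ 0.7647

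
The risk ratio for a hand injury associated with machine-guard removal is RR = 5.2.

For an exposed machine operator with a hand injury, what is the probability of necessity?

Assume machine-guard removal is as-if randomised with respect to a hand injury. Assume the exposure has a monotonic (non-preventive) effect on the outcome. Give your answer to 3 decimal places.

PN ≈ 0.808

Under exogeneity and monotonicity, PN = (RR − 1) / RR = 1 − 1/RR.
PN = (5.2 − 1) / 5.2 = 4.2 / 5.2 ≈ 0.8077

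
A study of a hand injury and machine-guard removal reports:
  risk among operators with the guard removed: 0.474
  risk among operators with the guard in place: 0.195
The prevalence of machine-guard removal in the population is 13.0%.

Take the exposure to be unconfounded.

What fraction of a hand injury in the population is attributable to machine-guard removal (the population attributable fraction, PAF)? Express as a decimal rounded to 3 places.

PAF ≈ 0.157

Let p₁ = 0.474, p₀ = 0.195.
Overall risk P(Y=1) = π·p₁ + (1−π)·p₀ = 0.13×0.474 + 0.87×0.195 = 0.23127.
Under exogeneity, PAF = [P(Y=1) − p₀] / P(Y=1).
PAF = (0.23127 − 0.195) / 0.23127 ≈ 0.1568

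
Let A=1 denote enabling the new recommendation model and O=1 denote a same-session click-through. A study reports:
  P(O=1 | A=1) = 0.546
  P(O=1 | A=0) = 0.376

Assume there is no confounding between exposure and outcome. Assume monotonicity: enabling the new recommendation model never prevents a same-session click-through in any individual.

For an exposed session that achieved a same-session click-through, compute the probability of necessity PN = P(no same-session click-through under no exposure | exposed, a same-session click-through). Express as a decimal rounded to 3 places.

PN ≈ 0.311

Let p₁ = 0.546, p₀ = 0.376.
Under exogeneity and monotonicity, PN = (p₁ − p₀) / p₁.
PN = (0.546 − 0.376) / 0.546 = 0.17 / 0.546 ≈ 0.3114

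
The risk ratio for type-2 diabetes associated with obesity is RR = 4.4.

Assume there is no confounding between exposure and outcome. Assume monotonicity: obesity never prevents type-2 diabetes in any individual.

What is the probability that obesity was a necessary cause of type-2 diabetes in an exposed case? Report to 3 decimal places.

PN ≈ 0.773

Under exogeneity and monotonicity, PN = (RR − 1) / RR = 1 − 1/RR.
PN = (4.4 − 1) / 4.4 = 3.4 / 4.4 ≈ 0.7727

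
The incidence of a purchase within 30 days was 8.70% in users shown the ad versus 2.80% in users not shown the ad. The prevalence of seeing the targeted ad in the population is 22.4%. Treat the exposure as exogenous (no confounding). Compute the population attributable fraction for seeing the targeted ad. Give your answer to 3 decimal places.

p₁ = 0.087, p₀ = 0.028.
Overall risk P(Y=1) = π·p₁ + (1−π)·p₀ = 0.224×0.087 + 0.776×0.028 = 0.041216.
Under exogeneity, PAF = [P(Y=1) − p₀] / P(Y=1).
PAF = (0.041216 − 0.028) / 0.041216 ≈ 0.3207

PAF ≈ 0.321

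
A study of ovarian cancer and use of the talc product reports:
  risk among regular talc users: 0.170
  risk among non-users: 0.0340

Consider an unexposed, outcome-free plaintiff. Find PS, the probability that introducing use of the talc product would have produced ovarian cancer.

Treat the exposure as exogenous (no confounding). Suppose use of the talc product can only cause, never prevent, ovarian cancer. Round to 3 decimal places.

Let p₁ = 0.17, p₀ = 0.034.
Under exogeneity and monotonicity, PS = (p₁ − p₀) / (1 − p₀).
PS = (0.17 − 0.034) / (1 − 0.034) = 0.136 / 0.966 ≈ 0.1408

PS ≈ 0.141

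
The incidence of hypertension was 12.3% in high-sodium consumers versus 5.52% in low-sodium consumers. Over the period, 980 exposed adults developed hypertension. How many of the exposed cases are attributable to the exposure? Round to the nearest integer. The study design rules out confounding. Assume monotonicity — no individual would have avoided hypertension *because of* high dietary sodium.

p₁ = 0.123, p₀ = 0.0552.
PN = (p₁ − p₀)/p₁ = (0.123 − 0.0552) / 0.123 ≈ 0.55122.
Attributable cases ≈ PN × (exposed cases) = 0.55122 × 980 ≈ 540.20.

about 540 cases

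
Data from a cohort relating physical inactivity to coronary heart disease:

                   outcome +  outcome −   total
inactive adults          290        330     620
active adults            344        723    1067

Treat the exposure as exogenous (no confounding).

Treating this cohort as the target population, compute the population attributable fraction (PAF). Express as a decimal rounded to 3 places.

PAF ≈ 0.142

p₁ = P(outcome | exposed) = 290/620 = 0.46774
p₀ = P(outcome | unexposed) = 344/1067 = 0.3224
Exposure prevalence π = 620/1687 = 0.36752; overall risk P(Y=1) = 0.37582.
Under exogeneity, PAF = [P(Y=1) − p₀]/P(Y=1).
PAF = (0.37582 − 0.3224) / 0.37582 ≈ 0.1421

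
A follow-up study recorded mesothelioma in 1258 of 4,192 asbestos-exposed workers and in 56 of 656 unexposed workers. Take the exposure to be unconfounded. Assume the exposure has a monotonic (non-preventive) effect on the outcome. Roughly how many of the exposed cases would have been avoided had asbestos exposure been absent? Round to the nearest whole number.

about 900 cases

p₁ = P(outcome | exposed) = 1258/4192 = 0.3001
p₀ = P(outcome | unexposed) = 56/656 = 0.085366
PN = (p₁ − p₀)/p₁ = (0.3001 − 0.085366) / 0.3001 ≈ 0.71554.
Attributable cases ≈ PN × (exposed cases) = 0.71554 × 1258 ≈ 900.15.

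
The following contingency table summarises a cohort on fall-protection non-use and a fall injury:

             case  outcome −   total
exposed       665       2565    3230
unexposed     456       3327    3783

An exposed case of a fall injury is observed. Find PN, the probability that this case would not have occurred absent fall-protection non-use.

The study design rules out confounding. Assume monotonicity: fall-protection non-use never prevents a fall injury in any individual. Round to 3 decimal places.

PN ≈ 0.415

p₁ = P(outcome | exposed) = 665/3230 = 0.20588
p₀ = P(outcome | unexposed) = 456/3783 = 0.12054
Under exogeneity and monotonicity, PN = (p₁ − p₀)/p₁.
PN = (0.20588 − 0.12054) / 0.20588 ≈ 0.4145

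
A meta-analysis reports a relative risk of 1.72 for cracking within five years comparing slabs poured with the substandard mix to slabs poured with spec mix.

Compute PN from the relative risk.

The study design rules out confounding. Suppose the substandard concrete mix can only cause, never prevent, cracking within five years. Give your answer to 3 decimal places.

Under exogeneity and monotonicity, PN = (RR − 1) / RR = 1 − 1/RR.
PN = (1.72 − 1) / 1.72 = 0.72 / 1.72 ≈ 0.4186

PN ≈ 0.419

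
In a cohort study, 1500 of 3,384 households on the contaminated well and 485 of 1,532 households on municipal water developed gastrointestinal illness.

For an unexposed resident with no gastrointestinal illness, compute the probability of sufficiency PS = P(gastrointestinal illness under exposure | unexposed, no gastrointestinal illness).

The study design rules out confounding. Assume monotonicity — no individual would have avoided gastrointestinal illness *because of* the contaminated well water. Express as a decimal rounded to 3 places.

PS ≈ 0.185

p₁ = P(outcome | exposed) = 1500/3384 = 0.44326
p₀ = P(outcome | unexposed) = 485/1532 = 0.31658
Under exogeneity and monotonicity, PS = (p₁ − p₀) / (1 − p₀).
PS = (0.44326 − 0.31658) / (1 − 0.31658) = 0.12668 / 0.68342 ≈ 0.1854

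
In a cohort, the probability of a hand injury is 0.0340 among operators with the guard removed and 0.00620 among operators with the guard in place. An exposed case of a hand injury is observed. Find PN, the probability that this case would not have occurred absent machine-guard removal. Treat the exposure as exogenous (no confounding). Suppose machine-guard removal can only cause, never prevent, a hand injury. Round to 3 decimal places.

Let p₁ = 0.034, p₀ = 0.0062.
Under exogeneity and monotonicity, PN = (p₁ − p₀) / p₁.
PN = (0.034 − 0.0062) / 0.034 = 0.0278 / 0.034 ≈ 0.8176

PN ≈ 0.818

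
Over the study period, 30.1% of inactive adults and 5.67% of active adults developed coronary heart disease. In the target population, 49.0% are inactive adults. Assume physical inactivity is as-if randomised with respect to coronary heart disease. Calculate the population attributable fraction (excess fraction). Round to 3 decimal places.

p₁ = 0.301, p₀ = 0.0567.
Overall risk P(Y=1) = π·p₁ + (1−π)·p₀ = 0.49×0.301 + 0.51×0.0567 = 0.17641.
Under exogeneity, PAF = [P(Y=1) − p₀] / P(Y=1).
PAF = (0.17641 − 0.0567) / 0.17641 ≈ 0.6786

PAF ≈ 0.679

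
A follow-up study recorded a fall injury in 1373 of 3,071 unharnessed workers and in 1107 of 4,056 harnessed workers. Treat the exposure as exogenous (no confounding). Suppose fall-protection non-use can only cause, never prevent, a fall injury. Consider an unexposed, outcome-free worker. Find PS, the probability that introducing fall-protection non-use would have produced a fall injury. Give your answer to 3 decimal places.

p₁ = P(outcome | exposed) = 1373/3071 = 0.44709
p₀ = P(outcome | unexposed) = 1107/4056 = 0.27293
Under exogeneity and monotonicity, PS = (p₁ − p₀) / (1 − p₀).
PS = (0.44709 − 0.27293) / (1 − 0.27293) = 0.17416 / 0.72707 ≈ 0.2395

PS ≈ 0.240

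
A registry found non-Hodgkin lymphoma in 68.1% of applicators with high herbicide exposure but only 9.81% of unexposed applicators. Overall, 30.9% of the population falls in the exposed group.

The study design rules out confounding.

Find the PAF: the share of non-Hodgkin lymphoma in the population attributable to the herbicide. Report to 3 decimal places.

PAF ≈ 0.647

p₁ = 0.681, p₀ = 0.0981.
Overall risk P(Y=1) = π·p₁ + (1−π)·p₀ = 0.309×0.681 + 0.691×0.0981 = 0.27822.
Under exogeneity, PAF = [P(Y=1) − p₀] / P(Y=1).
PAF = (0.27822 − 0.0981) / 0.27822 ≈ 0.6474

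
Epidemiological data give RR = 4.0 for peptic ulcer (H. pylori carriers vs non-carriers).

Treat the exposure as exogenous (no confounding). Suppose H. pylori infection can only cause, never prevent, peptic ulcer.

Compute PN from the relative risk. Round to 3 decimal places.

PN ≈ 0.750

Under exogeneity and monotonicity, PN = (RR − 1) / RR = 1 − 1/RR.
PN = (4.0 − 1) / 4.0 = 3 / 4.0 ≈ 0.7500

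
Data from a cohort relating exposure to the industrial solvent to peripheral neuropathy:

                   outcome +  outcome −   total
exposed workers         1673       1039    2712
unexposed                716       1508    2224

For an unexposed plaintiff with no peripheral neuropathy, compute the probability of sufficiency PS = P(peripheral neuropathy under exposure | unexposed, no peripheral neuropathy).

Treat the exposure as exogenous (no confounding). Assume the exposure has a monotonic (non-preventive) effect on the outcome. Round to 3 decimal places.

PS ≈ 0.435

p₁ = P(outcome | exposed) = 1673/2712 = 0.61689
p₀ = P(outcome | unexposed) = 716/2224 = 0.32194
Under exogeneity and monotonicity, PS = (p₁ − p₀)/(1 − p₀).
PS = (0.61689 − 0.32194) / 0.67806 ≈ 0.4350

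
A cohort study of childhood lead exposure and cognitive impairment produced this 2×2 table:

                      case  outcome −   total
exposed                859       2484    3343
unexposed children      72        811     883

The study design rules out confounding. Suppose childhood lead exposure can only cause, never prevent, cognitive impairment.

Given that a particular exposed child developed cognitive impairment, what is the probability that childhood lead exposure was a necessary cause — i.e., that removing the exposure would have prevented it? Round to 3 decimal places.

p₁ = P(outcome | exposed) = 859/3343 = 0.25695
p₀ = P(outcome | unexposed) = 72/883 = 0.08154
Under exogeneity and monotonicity, PN = (p₁ − p₀) / p₁.
PN = (0.25695 − 0.08154) / 0.25695 = 0.17541 / 0.25695 ≈ 0.6827

PN ≈ 0.683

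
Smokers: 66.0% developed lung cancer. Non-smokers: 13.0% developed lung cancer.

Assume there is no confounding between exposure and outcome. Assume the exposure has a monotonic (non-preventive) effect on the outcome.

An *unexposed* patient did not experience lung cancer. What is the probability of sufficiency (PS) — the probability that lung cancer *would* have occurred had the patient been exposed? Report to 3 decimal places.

p₁ = 0.66, p₀ = 0.13.
Under exogeneity and monotonicity, PS = (p₁ − p₀) / (1 − p₀).
PS = (0.66 − 0.13) / (1 − 0.13) = 0.53 / 0.87 ≈ 0.6092

PS ≈ 0.609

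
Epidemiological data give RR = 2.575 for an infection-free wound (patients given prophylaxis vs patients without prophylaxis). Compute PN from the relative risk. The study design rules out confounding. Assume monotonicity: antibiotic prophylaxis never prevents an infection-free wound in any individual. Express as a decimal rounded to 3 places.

PN ≈ 0.612

Under exogeneity and monotonicity, PN = (RR − 1) / RR = 1 − 1/RR.
PN = (2.575 − 1) / 2.575 = 1.575 / 2.575 ≈ 0.6117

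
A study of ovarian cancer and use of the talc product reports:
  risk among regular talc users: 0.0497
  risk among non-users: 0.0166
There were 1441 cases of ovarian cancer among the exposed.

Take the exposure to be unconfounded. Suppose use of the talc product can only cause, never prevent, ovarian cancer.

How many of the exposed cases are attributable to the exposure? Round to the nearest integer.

about 960 cases

Let p₁ = 0.0497, p₀ = 0.0166.
PN = (p₁ − p₀)/p₁ = (0.0497 − 0.0166) / 0.0497 ≈ 0.66600.
Attributable cases ≈ PN × (exposed cases) = 0.66600 × 1441 ≈ 959.70.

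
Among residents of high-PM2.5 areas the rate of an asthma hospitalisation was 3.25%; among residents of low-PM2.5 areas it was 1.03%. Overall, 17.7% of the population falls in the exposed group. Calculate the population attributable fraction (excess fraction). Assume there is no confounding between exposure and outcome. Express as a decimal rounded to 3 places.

p₁ = 0.0325, p₀ = 0.0103.
Overall risk P(Y=1) = π·p₁ + (1−π)·p₀ = 0.177×0.0325 + 0.823×0.0103 = 0.014229.
Under exogeneity, PAF = [P(Y=1) − p₀] / P(Y=1).
PAF = (0.014229 − 0.0103) / 0.014229 ≈ 0.2761

PAF ≈ 0.276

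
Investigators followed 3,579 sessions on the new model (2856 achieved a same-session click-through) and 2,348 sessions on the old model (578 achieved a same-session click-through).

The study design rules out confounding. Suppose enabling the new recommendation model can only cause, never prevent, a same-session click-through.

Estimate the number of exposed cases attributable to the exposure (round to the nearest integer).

p₁ = P(outcome | exposed) = 2856/3579 = 0.79799
p₀ = P(outcome | unexposed) = 578/2348 = 0.24617
PN = (p₁ − p₀)/p₁ = (0.79799 − 0.24617) / 0.79799 ≈ 0.69152.
Attributable cases ≈ PN × (exposed cases) = 0.69152 × 2856 ≈ 1974.97.

about 1975 cases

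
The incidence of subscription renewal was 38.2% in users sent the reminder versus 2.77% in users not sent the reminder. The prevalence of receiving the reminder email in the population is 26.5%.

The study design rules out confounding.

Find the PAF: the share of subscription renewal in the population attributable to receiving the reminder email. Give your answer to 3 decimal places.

PAF ≈ 0.772

p₁ = 0.382, p₀ = 0.0277.
Overall risk P(Y=1) = π·p₁ + (1−π)·p₀ = 0.265×0.382 + 0.735×0.0277 = 0.12159.
Under exogeneity, PAF = [P(Y=1) − p₀] / P(Y=1).
PAF = (0.12159 − 0.0277) / 0.12159 ≈ 0.7722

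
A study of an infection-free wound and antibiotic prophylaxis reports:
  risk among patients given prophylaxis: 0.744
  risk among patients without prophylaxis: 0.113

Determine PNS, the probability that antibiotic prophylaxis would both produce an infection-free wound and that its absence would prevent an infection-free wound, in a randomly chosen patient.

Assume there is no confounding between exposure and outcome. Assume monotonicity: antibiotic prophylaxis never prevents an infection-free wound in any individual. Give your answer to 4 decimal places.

Let p₁ = 0.744, p₀ = 0.113.
Under exogeneity and monotonicity, PNS = p₁ − p₀.
PNS = 0.744 − 0.113 = 0.631

PNS ≈ 0.6310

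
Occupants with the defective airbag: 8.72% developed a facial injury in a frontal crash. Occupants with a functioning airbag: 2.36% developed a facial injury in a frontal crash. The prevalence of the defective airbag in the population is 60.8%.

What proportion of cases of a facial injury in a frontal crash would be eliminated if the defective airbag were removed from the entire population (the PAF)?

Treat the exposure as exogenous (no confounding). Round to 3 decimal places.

p₁ = 0.0872, p₀ = 0.0236.
Overall risk P(Y=1) = π·p₁ + (1−π)·p₀ = 0.608×0.0872 + 0.392×0.0236 = 0.062269.
Under exogeneity, PAF = [P(Y=1) − p₀] / P(Y=1).
PAF = (0.062269 − 0.0236) / 0.062269 ≈ 0.6210

PAF ≈ 0.621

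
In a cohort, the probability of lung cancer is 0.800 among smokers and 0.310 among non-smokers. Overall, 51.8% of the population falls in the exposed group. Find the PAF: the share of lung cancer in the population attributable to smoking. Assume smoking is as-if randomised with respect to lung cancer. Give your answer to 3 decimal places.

PAF ≈ 0.450

Let p₁ = 0.8, p₀ = 0.31.
Overall risk P(Y=1) = π·p₁ + (1−π)·p₀ = 0.518×0.8 + 0.482×0.31 = 0.56382.
Under exogeneity, PAF = [P(Y=1) − p₀] / P(Y=1).
PAF = (0.56382 − 0.31) / 0.56382 ≈ 0.4502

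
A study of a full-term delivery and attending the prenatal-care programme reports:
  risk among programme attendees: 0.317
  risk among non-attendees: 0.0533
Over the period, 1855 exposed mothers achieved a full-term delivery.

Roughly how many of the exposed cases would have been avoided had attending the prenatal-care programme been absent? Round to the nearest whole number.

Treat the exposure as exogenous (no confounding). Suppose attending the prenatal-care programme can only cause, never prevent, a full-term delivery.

about 1543 cases

Let p₁ = 0.317, p₀ = 0.0533.
PN = (p₁ − p₀)/p₁ = (0.317 − 0.0533) / 0.317 ≈ 0.83186.
Attributable cases ≈ PN × (exposed cases) = 0.83186 × 1855 ≈ 1543.10.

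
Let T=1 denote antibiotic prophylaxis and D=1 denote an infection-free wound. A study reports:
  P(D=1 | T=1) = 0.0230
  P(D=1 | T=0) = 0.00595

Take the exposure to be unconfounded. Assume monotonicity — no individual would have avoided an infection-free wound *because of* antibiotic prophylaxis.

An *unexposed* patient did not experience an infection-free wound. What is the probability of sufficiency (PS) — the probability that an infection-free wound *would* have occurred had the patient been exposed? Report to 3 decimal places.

Let p₁ = 0.023, p₀ = 0.00595.
Under exogeneity and monotonicity, PS = (p₁ − p₀) / (1 − p₀).
PS = (0.023 − 0.00595) / (1 − 0.00595) = 0.01705 / 0.99405 ≈ 0.0172

PS ≈ 0.017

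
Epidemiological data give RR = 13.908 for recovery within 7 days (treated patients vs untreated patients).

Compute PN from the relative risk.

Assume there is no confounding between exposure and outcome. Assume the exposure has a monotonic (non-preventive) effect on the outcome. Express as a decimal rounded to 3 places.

Under exogeneity and monotonicity, PN = (RR − 1) / RR = 1 − 1/RR.
PN = (13.908 − 1) / 13.908 = 12.91 / 13.908 ≈ 0.9281

PN ≈ 0.928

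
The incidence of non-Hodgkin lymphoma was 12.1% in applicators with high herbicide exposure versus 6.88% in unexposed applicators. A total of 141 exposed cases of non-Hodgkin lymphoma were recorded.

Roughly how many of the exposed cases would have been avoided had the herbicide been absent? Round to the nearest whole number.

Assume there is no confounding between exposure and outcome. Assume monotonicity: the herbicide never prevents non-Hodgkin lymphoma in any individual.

p₁ = 0.121, p₀ = 0.0688.
PN = (p₁ − p₀)/p₁ = (0.121 − 0.0688) / 0.121 ≈ 0.43140.
Attributable cases ≈ PN × (exposed cases) = 0.43140 × 141 ≈ 60.83.

about 61 cases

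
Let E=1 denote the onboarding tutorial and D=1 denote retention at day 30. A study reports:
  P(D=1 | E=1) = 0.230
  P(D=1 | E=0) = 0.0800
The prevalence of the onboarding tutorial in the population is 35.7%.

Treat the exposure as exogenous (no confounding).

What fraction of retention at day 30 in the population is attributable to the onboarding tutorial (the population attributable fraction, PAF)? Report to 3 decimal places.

PAF ≈ 0.401

Let p₁ = 0.23, p₀ = 0.08.
Overall risk P(Y=1) = π·p₁ + (1−π)·p₀ = 0.357×0.23 + 0.643×0.08 = 0.13355.
Under exogeneity, PAF = [P(Y=1) − p₀] / P(Y=1).
PAF = (0.13355 − 0.08) / 0.13355 ≈ 0.4010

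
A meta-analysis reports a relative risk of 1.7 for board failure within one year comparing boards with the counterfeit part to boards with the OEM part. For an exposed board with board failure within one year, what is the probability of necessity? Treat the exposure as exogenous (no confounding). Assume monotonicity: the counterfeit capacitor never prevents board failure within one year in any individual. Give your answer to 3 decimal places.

Under exogeneity and monotonicity, PN = (RR − 1) / RR = 1 − 1/RR.
PN = (1.7 − 1) / 1.7 = 0.7 / 1.7 ≈ 0.4118

PN ≈ 0.412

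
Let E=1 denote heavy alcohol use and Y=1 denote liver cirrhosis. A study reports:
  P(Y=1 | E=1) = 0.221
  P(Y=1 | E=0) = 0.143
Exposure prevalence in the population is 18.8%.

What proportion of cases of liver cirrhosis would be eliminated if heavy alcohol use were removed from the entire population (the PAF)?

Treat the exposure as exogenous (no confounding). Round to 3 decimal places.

PAF ≈ 0.093

Let p₁ = 0.221, p₀ = 0.143.
Overall risk P(Y=1) = π·p₁ + (1−π)·p₀ = 0.188×0.221 + 0.812×0.143 = 0.15766.
Under exogeneity, PAF = [P(Y=1) − p₀] / P(Y=1).
PAF = (0.15766 − 0.143) / 0.15766 ≈ 0.0930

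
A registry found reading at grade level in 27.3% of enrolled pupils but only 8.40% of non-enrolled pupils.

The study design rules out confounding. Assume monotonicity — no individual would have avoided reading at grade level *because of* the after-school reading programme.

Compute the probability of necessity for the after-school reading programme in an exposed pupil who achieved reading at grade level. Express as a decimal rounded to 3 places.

PN ≈ 0.692

p₁ = 0.273, p₀ = 0.084.
Under exogeneity and monotonicity, PN = (p₁ − p₀) / p₁.
PN = (0.273 − 0.084) / 0.273 = 0.189 / 0.273 ≈ 0.6923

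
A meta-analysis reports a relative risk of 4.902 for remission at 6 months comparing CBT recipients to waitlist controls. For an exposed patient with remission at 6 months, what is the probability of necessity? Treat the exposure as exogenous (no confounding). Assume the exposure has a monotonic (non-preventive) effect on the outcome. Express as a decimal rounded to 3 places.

Under exogeneity and monotonicity, PN = (RR − 1) / RR = 1 − 1/RR.
PN = (4.902 − 1) / 4.902 = 3.902 / 4.902 ≈ 0.7960

PN ≈ 0.796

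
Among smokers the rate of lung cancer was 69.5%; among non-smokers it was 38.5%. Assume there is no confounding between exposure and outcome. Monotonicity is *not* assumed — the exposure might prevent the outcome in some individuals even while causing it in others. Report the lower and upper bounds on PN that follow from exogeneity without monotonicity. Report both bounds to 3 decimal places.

0.446 ≤ PN ≤ 0.885

p₁ = 0.695, p₀ = 0.385.
Under exogeneity alone the bounds on PN are max{0,(p₁−p₀)/p₁} ≤ PN ≤ min{1,(1−p₀)/p₁}.
  lower = (p₁ − p₀)/p₁ = 0.31 / 0.695 ≈ 0.4460
  upper = min{1, (1 − p₀)/p₁} = 0.615 / 0.695 ≈ 0.8849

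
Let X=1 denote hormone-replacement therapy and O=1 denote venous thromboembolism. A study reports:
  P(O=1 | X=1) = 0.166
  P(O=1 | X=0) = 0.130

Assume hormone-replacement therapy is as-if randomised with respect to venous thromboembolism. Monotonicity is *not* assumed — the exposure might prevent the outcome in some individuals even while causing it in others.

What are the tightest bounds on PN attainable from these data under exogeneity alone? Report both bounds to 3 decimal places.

0.217 ≤ PN ≤ 1.000

Let p₁ = 0.166, p₀ = 0.13.
Under exogeneity alone the bounds on PN are max{0,(p₁−p₀)/p₁} ≤ PN ≤ min{1,(1−p₀)/p₁}.
  lower = (p₁ − p₀)/p₁ = 0.036 / 0.166 ≈ 0.2169
  upper = min{1, (1 − p₀)/p₁} = 0.87 / 0.166 ≈ 5.2410 → capped at 1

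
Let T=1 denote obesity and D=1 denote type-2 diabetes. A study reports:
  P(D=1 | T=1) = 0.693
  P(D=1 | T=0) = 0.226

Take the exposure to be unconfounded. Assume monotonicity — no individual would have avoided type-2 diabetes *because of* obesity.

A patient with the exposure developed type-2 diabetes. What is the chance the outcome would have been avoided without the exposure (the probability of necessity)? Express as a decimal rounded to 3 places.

PN ≈ 0.674

Let p₁ = 0.693, p₀ = 0.226.
Under exogeneity and monotonicity, PN = (p₁ − p₀) / p₁.
PN = (0.693 − 0.226) / 0.693 = 0.467 / 0.693 ≈ 0.6739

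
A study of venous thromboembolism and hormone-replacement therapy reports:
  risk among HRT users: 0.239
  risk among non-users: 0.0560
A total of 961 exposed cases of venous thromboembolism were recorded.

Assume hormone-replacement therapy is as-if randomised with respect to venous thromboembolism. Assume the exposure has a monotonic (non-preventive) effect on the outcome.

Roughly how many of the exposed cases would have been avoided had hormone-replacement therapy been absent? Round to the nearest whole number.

about 736 cases

Let p₁ = 0.239, p₀ = 0.056.
PN = (p₁ − p₀)/p₁ = (0.239 − 0.056) / 0.239 ≈ 0.76569.
Attributable cases ≈ PN × (exposed cases) = 0.76569 × 961 ≈ 735.83.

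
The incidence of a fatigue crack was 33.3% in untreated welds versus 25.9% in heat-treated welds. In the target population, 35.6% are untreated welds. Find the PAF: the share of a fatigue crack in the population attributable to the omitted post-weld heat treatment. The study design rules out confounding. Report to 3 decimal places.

PAF ≈ 0.092

p₁ = 0.333, p₀ = 0.259.
Overall risk P(Y=1) = π·p₁ + (1−π)·p₀ = 0.356×0.333 + 0.644×0.259 = 0.28534.
Under exogeneity, PAF = [P(Y=1) − p₀] / P(Y=1).
PAF = (0.28534 − 0.259) / 0.28534 ≈ 0.0923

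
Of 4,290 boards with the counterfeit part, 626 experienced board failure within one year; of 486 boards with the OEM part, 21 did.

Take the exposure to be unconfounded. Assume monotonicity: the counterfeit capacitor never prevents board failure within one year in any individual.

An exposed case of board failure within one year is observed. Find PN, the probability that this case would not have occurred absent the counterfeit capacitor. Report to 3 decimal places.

p₁ = P(outcome | exposed) = 626/4290 = 0.14592
p₀ = P(outcome | unexposed) = 21/486 = 0.04321
Under exogeneity and monotonicity, PN = (p₁ − p₀) / p₁.
PN = (0.14592 − 0.04321) / 0.14592 = 0.10271 / 0.14592 ≈ 0.7039

PN ≈ 0.704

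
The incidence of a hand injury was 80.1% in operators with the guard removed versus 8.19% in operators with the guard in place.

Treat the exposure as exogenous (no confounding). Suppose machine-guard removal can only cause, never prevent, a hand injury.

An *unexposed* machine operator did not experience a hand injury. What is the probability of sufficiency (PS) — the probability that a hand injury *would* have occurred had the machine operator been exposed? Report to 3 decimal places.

p₁ = 0.801, p₀ = 0.0819.
Under exogeneity and monotonicity, PS = (p₁ − p₀) / (1 − p₀).
PS = (0.801 − 0.0819) / (1 − 0.0819) = 0.7191 / 0.9181 ≈ 0.7832

PS ≈ 0.783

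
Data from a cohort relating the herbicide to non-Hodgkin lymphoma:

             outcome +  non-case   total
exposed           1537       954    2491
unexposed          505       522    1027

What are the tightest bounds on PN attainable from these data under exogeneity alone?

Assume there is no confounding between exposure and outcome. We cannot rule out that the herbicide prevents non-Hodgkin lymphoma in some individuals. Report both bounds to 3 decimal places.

p₁ = P(outcome | exposed) = 1537/2491 = 0.61702
p₀ = P(outcome | unexposed) = 505/1027 = 0.49172
Under exogeneity alone the bounds on PN are max{0,(p₁−p₀)/p₁} ≤ PN ≤ min{1,(1−p₀)/p₁}.
  lower = (p₁ − p₀)/p₁ = 0.1253 / 0.61702 ≈ 0.2031
  upper = min{1, (1 − p₀)/p₁} = 0.50828 / 0.61702 ≈ 0.8238

0.203 ≤ PN ≤ 0.824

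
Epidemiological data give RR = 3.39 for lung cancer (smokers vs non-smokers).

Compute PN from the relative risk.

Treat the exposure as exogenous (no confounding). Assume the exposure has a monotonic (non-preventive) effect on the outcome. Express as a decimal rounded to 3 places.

PN ≈ 0.705

Under exogeneity and monotonicity, PN = (RR − 1) / RR = 1 − 1/RR.
PN = (3.39 − 1) / 3.39 = 2.39 / 3.39 ≈ 0.7050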